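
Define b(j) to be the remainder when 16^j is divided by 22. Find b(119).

Listing terms: b(0) = 1; b(1) = 16; b(2) = 14; b(3) = 4; b(4) = 20; b(5) = 12; b(6) = 16.
Since b(6) = b(1) = 16, the sequence is eventually periodic: after a pre-period of length 1 it cycles with period 5.
For j ≥ 1, b(j) depends only on (j - 1) mod 5. (119 - 1) mod 5 = 3, so b(119) = b(4) = 20.

20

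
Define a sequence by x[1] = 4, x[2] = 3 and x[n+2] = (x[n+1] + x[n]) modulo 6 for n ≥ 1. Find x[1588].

Listing terms: x[1] = 4, x[2] = 3, x[3] = 1, x[4] = 4, x[5] = 5, x[6] = 3, x[7] = 2, x[8] = 5, x[9] = 1, x[10] = 0, x[11] = 1, x[12] = 1, x[13] = 2, x[14] = 3, x[15] = 5, x[16] = 2, x[17] = 1, x[18] = 3, x[19] = 4, x[20] = 1, x[21] = 5, x[22] = 0, x[23] = 5, x[24] = 5, x[25] = 4, x[26] = 3.
Since (x[25], x[26]) = (x[1], x[2]) = (4, 3) (two consecutive terms determine the rest), the sequence is periodic with period 24.
(1588 - 1) mod 24 = 3, so x[1588] = x[4] = 4.

4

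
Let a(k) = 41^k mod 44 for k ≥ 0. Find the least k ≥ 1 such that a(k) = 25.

6

We have a(0) = 1; a(1) = 41; a(2) = 9; a(3) = 17; a(4) = 37; a(5) = 21; a(6) = 25; a(7) = 13; a(8) = 5; a(9) = 29; a(10) = 1.
The sequence repeats with period 10.
The value 25 first appears (with k ≥ 1) at a(6).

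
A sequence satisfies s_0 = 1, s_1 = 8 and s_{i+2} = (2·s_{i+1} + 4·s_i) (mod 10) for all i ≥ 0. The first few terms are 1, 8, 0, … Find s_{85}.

Listing terms: s_0 = 1,  s_1 = 8,  s_2 = 0,  s_3 = 2,  s_4 = 4,  s_5 = 6,  s_6 = 8,  s_7 = 0.
Since (s_6, s_7) = (s_1, s_2) = (8, 0) (two consecutive terms determine the rest), the sequence is eventually periodic: after a pre-period of length 1 it cycles with period 5.
For i ≥ 1, s_i depends only on (i - 1) mod 5. (85 - 1) mod 5 = 4, so s_{85} = s_5 = 6.

6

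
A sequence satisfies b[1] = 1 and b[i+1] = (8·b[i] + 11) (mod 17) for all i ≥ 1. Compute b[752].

3

We have b[1] = 1; b[2] = 2; b[3] = 10; b[4] = 6; b[5] = 8; b[6] = 7; b[7] = 16; b[8] = 3; b[9] = 1.
Since b[9] = b[1] = 1, the sequence is periodic with period 8.
So b[752] = b[1 + ((752-1) mod 8)] = b[8] = 3.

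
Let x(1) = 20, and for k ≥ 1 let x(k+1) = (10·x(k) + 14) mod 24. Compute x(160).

2

x(1) = 20, x(2) = 22, x(3) = 18, x(4) = 2, x(5) = 10, x(6) = 18.
Since x(6) = x(3) = 18, the sequence is eventually periodic: after a pre-period of length 2 it cycles with period 3.
For k ≥ 3, x(k) depends only on (k - 3) mod 3. (160 - 3) mod 3 = 1, so x(160) = x(4) = 2.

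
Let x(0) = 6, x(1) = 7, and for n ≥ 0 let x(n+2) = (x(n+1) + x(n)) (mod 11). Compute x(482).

2

Listing terms: x(0) = 6,  x(1) = 7,  x(2) = 2,  x(3) = 9,  x(4) = 0,  x(5) = 9,  x(6) = 9,  x(7) = 7,  x(8) = 5,  x(9) = 1,  x(10) = 6,  x(11) = 7.
The sequence repeats with period 10.
So x(482) = x(0 + ((482-0) mod 10)) = x(2) = 2.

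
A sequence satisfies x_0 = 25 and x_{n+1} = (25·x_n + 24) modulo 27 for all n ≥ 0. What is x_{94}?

10

Computing terms: x_0 = 25,  x_1 = 1,  x_2 = 22,  x_3 = 7,  x_4 = 10,  x_5 = 4,  x_6 = 16,  x_7 = 19,  x_8 = 13,  x_9 = 25.
The sequence repeats with period 9.
So x_{94} = x_{0 + ((94-0) mod 9)} = x_4 = 10.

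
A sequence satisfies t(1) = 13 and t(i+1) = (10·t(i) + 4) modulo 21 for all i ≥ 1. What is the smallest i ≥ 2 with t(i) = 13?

7

We have t(1) = 13, t(2) = 8, t(3) = 0, t(4) = 4, t(5) = 2, t(6) = 3, t(7) = 13.
Since t(7) = t(1) = 13, the sequence is periodic with period 6.
The value 13 next appears (with i ≥ 2) at t(7).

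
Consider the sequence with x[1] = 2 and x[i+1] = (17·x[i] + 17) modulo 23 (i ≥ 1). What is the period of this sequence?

Listing terms: x[1] = 2; x[2] = 5; x[3] = 10; x[4] = 3; x[5] = 22; x[6] = 0; x[7] = 17; x[8] = 7; x[9] = 21; x[10] = 6; x[11] = 4; x[12] = 16; x[13] = 13; x[14] = 8; x[15] = 15; x[16] = 19; x[17] = 18; x[18] = 1; x[19] = 11; x[20] = 20; x[21] = 12; x[22] = 14; x[23] = 2.
The sequence repeats with period 22.

22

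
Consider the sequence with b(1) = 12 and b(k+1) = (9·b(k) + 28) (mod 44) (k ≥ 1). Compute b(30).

Listing terms: b(1) = 12,  b(2) = 4,  b(3) = 20,  b(4) = 32,  b(5) = 8,  b(6) = 12.
Since b(6) = b(1) = 12, the sequence is periodic with period 5.
(30 - 1) mod 5 = 4, so b(30) = b(5) = 8.

8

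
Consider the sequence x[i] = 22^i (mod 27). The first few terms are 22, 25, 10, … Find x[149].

7

Listing terms: x[1] = 22, x[2] = 25, x[3] = 10, x[4] = 4, x[5] = 7, x[6] = 19, x[7] = 13, x[8] = 16, x[9] = 1, x[10] = 22.
The sequence repeats with period 9.
So x[149] = x[1 + ((149-1) mod 9)] = x[5] = 7.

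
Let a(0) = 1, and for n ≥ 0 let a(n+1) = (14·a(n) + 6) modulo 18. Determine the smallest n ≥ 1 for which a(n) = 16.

Listing terms: a(0) = 1,  a(1) = 2,  a(2) = 16,  a(3) = 14,  a(4) = 4,  a(5) = 8,  a(6) = 10,  a(7) = 2.
Since a(7) = a(1) = 2, the sequence is eventually periodic: after a pre-period of length 1 it cycles with period 6.
The value 16 first appears (with n ≥ 1) at a(2).

2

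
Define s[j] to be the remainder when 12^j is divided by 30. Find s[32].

Listing terms: s[1] = 12, s[2] = 24, s[3] = 18, s[4] = 6, s[5] = 12.
The sequence repeats with period 4.
So s[32] = s[1 + ((32-1) mod 4)] = s[4] = 6.

6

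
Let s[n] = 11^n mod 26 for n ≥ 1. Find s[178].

Computing terms: s[1] = 11,  s[2] = 17,  s[3] = 5,  s[4] = 3,  s[5] = 7,  s[6] = 25,  s[7] = 15,  s[8] = 9,  s[9] = 21,  s[10] = 23,  s[11] = 19,  s[12] = 1,  s[13] = 11.
Since s[13] = s[1] = 11, the sequence is periodic with period 12.
So s[178] = s[1 + ((178-1) mod 12)] = s[10] = 23.

23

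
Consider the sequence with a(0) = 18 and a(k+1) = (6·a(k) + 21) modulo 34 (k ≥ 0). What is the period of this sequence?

16

Listing terms: a(0) = 18,  a(1) = 27,  a(2) = 13,  a(3) = 31,  a(4) = 3,  a(5) = 5,  a(6) = 17,  a(7) = 21,  a(8) = 11,  a(9) = 19,  a(10) = 33,  a(11) = 15,  a(12) = 9,  a(13) = 7,  a(14) = 29,  a(15) = 25,  a(16) = 1,  a(17) = 27.
Since a(17) = a(1) = 27, the sequence is eventually periodic: after a pre-period of length 1 it cycles with period 16.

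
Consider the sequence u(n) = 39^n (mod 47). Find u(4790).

25

Computing terms: u(0) = 1, u(1) = 39, u(2) = 17, u(3) = 5, u(4) = 7, u(5) = 38, u(6) = 25, u(7) = 35, u(8) = 2, u(9) = 31, u(10) = 34, u(11) = 10, u(12) = 14, u(13) = 29, u(14) = 3, u(15) = 23, u(16) = 4, u(17) = 15, u(18) = 21, u(19) = 20, u(20) = 28, u(21) = 11, u(22) = 6, u(23) = 46, u(24) = 8, u(25) = 30, u(26) = 42, u(27) = 40, u(28) = 9, u(29) = 22, u(30) = 12, u(31) = 45, u(32) = 16, u(33) = 13, u(34) = 37, u(35) = 33, u(36) = 18, u(37) = 44, u(38) = 24, u(39) = 43, u(40) = 32, u(41) = 26, u(42) = 27, u(43) = 19, u(44) = 36, u(45) = 41, u(46) = 1.
Since u(46) = u(0) = 1, the sequence is periodic with period 46.
So u(4790) = u(0 + ((4790-0) mod 46)) = u(6) = 25.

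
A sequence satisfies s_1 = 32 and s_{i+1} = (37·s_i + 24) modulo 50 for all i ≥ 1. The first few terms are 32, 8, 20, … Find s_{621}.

32

Computing terms: s_1 = 32; s_2 = 8; s_3 = 20; s_4 = 14; s_5 = 42; s_6 = 28; s_7 = 10; s_8 = 44; s_9 = 2; s_{10} = 48; s_{11} = 0; s_{12} = 24; s_{13} = 12; s_{14} = 18; s_{15} = 40; s_{16} = 4; s_{17} = 22; s_{18} = 38; s_{19} = 30; s_{20} = 34; s_{21} = 32.
The sequence repeats with period 20.
(621 - 1) mod 20 = 0, so s_{621} = s_1 = 32.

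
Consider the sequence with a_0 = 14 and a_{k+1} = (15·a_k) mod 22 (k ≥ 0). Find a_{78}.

16

Computing terms: a_0 = 14,  a_1 = 12,  a_2 = 4,  a_3 = 16,  a_4 = 20,  a_5 = 14.
Since a_5 = a_0 = 14, the sequence is periodic with period 5.
So a_{78} = a_{0 + ((78-0) mod 5)} = a_3 = 16.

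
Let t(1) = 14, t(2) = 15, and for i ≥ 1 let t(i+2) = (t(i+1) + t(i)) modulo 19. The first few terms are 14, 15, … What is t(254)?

15

Listing terms: t(1) = 14; t(2) = 15; t(3) = 10; t(4) = 6; t(5) = 16; t(6) = 3; t(7) = 0; t(8) = 3; t(9) = 3; t(10) = 6; t(11) = 9; t(12) = 15; t(13) = 5; t(14) = 1; t(15) = 6; t(16) = 7; t(17) = 13; t(18) = 1; t(19) = 14; t(20) = 15.
The sequence repeats with period 18.
(254 - 1) mod 18 = 1, so t(254) = t(2) = 15.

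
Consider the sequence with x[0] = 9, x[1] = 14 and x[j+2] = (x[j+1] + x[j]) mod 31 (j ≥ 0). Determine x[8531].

Computing terms: x[0] = 9; x[1] = 14; x[2] = 23; x[3] = 6; x[4] = 29; x[5] = 4; x[6] = 2; x[7] = 6; x[8] = 8; x[9] = 14; x[10] = 22; x[11] = 5; x[12] = 27; x[13] = 1; x[14] = 28; x[15] = 29; x[16] = 26; x[17] = 24; x[18] = 19; x[19] = 12; x[20] = 0; x[21] = 12; x[22] = 12; x[23] = 24; x[24] = 5; x[25] = 29; x[26] = 3; x[27] = 1; x[28] = 4; x[29] = 5; x[30] = 9; x[31] = 14.
Since (x[30], x[31]) = (x[0], x[1]) = (9, 14) (two consecutive terms determine the rest), the sequence is periodic with period 30.
(8531 - 0) mod 30 = 11, so x[8531] = x[11] = 5.

5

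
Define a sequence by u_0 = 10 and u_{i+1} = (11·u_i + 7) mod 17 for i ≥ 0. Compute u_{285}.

We have u_0 = 10, u_1 = 15, u_2 = 2, u_3 = 12, u_4 = 3, u_5 = 6, u_6 = 5, u_7 = 11, u_8 = 9, u_9 = 4, u_{10} = 0, u_{11} = 7, u_{12} = 16, u_{13} = 13, u_{14} = 14, u_{15} = 8, u_{16} = 10.
The sequence repeats with period 16.
So u_{285} = u_{0 + ((285-0) mod 16)} = u_{13} = 13.

13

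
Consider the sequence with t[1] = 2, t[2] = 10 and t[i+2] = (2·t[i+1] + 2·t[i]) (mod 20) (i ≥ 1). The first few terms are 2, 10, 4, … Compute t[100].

8

We have t[1] = 2,  t[2] = 10,  t[3] = 4,  t[4] = 8,  t[5] = 4,  t[6] = 4,  t[7] = 16,  t[8] = 0,  t[9] = 12,  t[10] = 4,  t[11] = 12,  t[12] = 12,  t[13] = 8,  t[14] = 0,  t[15] = 16,  t[16] = 12,  t[17] = 16,  t[18] = 16,  t[19] = 4,  t[20] = 0,  t[21] = 8,  t[22] = 16,  t[23] = 8,  t[24] = 8,  t[25] = 12,  t[26] = 0,  t[27] = 4,  t[28] = 8.
Since (t[27], t[28]) = (t[3], t[4]) = (4, 8) (two consecutive terms determine the rest), the sequence is eventually periodic: after a pre-period of length 2 it cycles with period 24.
For i ≥ 3, t[i] depends only on (i - 3) mod 24. (100 - 3) mod 24 = 1, so t[100] = t[4] = 8.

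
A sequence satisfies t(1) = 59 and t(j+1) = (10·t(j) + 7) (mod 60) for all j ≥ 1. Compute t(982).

17

We have t(1) = 59,  t(2) = 57,  t(3) = 37,  t(4) = 17,  t(5) = 57.
Since t(5) = t(2) = 57, the sequence is eventually periodic: after a pre-period of length 1 it cycles with period 3.
For j ≥ 2, t(j) depends only on (j - 2) mod 3. (982 - 2) mod 3 = 2, so t(982) = t(4) = 17.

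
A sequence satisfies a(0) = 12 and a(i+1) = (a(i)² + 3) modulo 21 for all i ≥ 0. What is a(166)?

0

a(0) = 12; a(1) = 0; a(2) = 3; a(3) = 12.
The sequence repeats with period 3.
(166 - 0) mod 3 = 1, so a(166) = a(1) = 0.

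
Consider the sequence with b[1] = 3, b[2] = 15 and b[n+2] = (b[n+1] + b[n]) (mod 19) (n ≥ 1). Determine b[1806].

We have b[1] = 3, b[2] = 15, b[3] = 18, b[4] = 14, b[5] = 13, b[6] = 8, b[7] = 2, b[8] = 10, b[9] = 12, b[10] = 3, b[11] = 15.
Since (b[10], b[11]) = (b[1], b[2]) = (3, 15) (two consecutive terms determine the rest), the sequence is periodic with period 9.
So b[1806] = b[1 + ((1806-1) mod 9)] = b[6] = 8.

8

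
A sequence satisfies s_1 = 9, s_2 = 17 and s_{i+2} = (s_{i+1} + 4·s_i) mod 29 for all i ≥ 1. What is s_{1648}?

24

Computing terms: s_1 = 9; s_2 = 17; s_3 = 24; s_4 = 5; s_5 = 14; s_6 = 5; s_7 = 3; s_8 = 23; s_9 = 6; s_{10} = 11; s_{11} = 6; s_{12} = 21; s_{13} = 16; s_{14} = 13; s_{15} = 19; s_{16} = 13; s_{17} = 2; s_{18} = 25; s_{19} = 4; s_{20} = 17; s_{21} = 4; s_{22} = 14; s_{23} = 1; s_{24} = 28; s_{25} = 3; s_{26} = 28; s_{27} = 11; s_{28} = 7; s_{29} = 22; s_{30} = 21; s_{31} = 22; s_{32} = 19; s_{33} = 20; s_{34} = 9; s_{35} = 2; s_{36} = 9; s_{37} = 17.
Since (s_{36}, s_{37}) = (s_1, s_2) = (9, 17) (two consecutive terms determine the rest), the sequence is periodic with period 35.
So s_{1648} = s_{1 + ((1648-1) mod 35)} = s_3 = 24.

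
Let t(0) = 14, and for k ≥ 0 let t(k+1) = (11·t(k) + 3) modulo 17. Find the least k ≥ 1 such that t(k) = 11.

4

We have t(0) = 14; t(1) = 4; t(2) = 13; t(3) = 10; t(4) = 11; t(5) = 5; t(6) = 7; t(7) = 12; t(8) = 16; t(9) = 9; t(10) = 0; t(11) = 3; t(12) = 2; t(13) = 8; t(14) = 6; t(15) = 1; t(16) = 14.
The sequence repeats with period 16.
The value 11 first appears (with k ≥ 1) at t(4).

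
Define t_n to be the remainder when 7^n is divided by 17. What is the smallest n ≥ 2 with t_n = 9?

6

t_1 = 7; t_2 = 15; t_3 = 3; t_4 = 4; t_5 = 11; t_6 = 9; t_7 = 12; t_8 = 16; t_9 = 10; t_{10} = 2; t_{11} = 14; t_{12} = 13; t_{13} = 6; t_{14} = 8; t_{15} = 5; t_{16} = 1; t_{17} = 7.
The sequence repeats with period 16.
The value 9 first appears (with n ≥ 2) at t_6.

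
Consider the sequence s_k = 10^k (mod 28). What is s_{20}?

16

s_1 = 10,  s_2 = 16,  s_3 = 20,  s_4 = 4,  s_5 = 12,  s_6 = 8,  s_7 = 24,  s_8 = 16.
Since s_8 = s_2 = 16, the sequence is eventually periodic: after a pre-period of length 1 it cycles with period 6.
For k ≥ 2, s_k depends only on (k - 2) mod 6. (20 - 2) mod 6 = 0, so s_{20} = s_2 = 16.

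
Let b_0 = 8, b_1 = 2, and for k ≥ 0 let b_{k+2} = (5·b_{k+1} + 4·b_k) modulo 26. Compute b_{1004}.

Listing terms: b_0 = 8,  b_1 = 2,  b_2 = 16,  b_3 = 10,  b_4 = 10,  b_5 = 12,  b_6 = 22,  b_7 = 2,  b_8 = 20,  b_9 = 4,  b_{10} = 22,  b_{11} = 22,  b_{12} = 16,  b_{13} = 12,  b_{14} = 20,  b_{15} = 18,  b_{16} = 14,  b_{17} = 12,  b_{18} = 12,  b_{19} = 4,  b_{20} = 16,  b_{21} = 18,  b_{22} = 24,  b_{23} = 10,  b_{24} = 16,  b_{25} = 16,  b_{26} = 14,  b_{27} = 4,  b_{28} = 24,  b_{29} = 6,  b_{30} = 22,  b_{31} = 4,  b_{32} = 4,  b_{33} = 10,  b_{34} = 14,  b_{35} = 6,  b_{36} = 8,  b_{37} = 12,  b_{38} = 14,  b_{39} = 14,  b_{40} = 22,  b_{41} = 10,  b_{42} = 8,  b_{43} = 2.
The sequence repeats with period 42.
So b_{1004} = b_{0 + ((1004-0) mod 42)} = b_{38} = 14.

14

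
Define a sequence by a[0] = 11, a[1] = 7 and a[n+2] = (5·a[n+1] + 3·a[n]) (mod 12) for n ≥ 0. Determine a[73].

Listing terms: a[0] = 11,  a[1] = 7,  a[2] = 8,  a[3] = 1,  a[4] = 5,  a[5] = 4,  a[6] = 11,  a[7] = 7.
The sequence repeats with period 6.
(73 - 0) mod 6 = 1, so a[73] = a[1] = 7.

7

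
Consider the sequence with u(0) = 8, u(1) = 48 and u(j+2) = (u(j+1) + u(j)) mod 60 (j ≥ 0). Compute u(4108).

u(0) = 8,  u(1) = 48,  u(2) = 56,  u(3) = 44,  u(4) = 40,  u(5) = 24,  u(6) = 4,  u(7) = 28,  u(8) = 32,  u(9) = 0,  u(10) = 32,  u(11) = 32,  u(12) = 4,  u(13) = 36,  u(14) = 40,  u(15) = 16,  u(16) = 56,  u(17) = 12,  u(18) = 8,  u(19) = 20,  u(20) = 28,  u(21) = 48,  u(22) = 16,  u(23) = 4,  u(24) = 20,  u(25) = 24,  u(26) = 44,  u(27) = 8,  u(28) = 52,  u(29) = 0,  u(30) = 52,  u(31) = 52,  u(32) = 44,  u(33) = 36,  u(34) = 20,  u(35) = 56,  u(36) = 16,  u(37) = 12,  u(38) = 28,  u(39) = 40,  u(40) = 8,  u(41) = 48.
Since (u(40), u(41)) = (u(0), u(1)) = (8, 48) (two consecutive terms determine the rest), the sequence is periodic with period 40.
So u(4108) = u(0 + ((4108-0) mod 40)) = u(28) = 52.

52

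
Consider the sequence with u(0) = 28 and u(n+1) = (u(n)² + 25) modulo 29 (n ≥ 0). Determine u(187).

Listing terms: u(0) = 28, u(1) = 26, u(2) = 5, u(3) = 21, u(4) = 2, u(5) = 0, u(6) = 25, u(7) = 12, u(8) = 24, u(9) = 21.
Since u(9) = u(3) = 21, the sequence is eventually periodic: after a pre-period of length 3 it cycles with period 6.
For n ≥ 3, u(n) depends only on (n - 3) mod 6. (187 - 3) mod 6 = 4, so u(187) = u(7) = 12.

12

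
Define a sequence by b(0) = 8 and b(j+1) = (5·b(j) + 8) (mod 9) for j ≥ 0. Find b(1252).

2

Listing terms: b(0) = 8; b(1) = 3; b(2) = 5; b(3) = 6; b(4) = 2; b(5) = 0; b(6) = 8.
Since b(6) = b(0) = 8, the sequence is periodic with period 6.
So b(1252) = b(0 + ((1252-0) mod 6)) = b(4) = 2.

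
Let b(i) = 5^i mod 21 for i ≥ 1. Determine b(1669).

Computing terms: b(1) = 5, b(2) = 4, b(3) = 20, b(4) = 16, b(5) = 17, b(6) = 1, b(7) = 5.
The sequence repeats with period 6.
(1669 - 1) mod 6 = 0, so b(1669) = b(1) = 5.

5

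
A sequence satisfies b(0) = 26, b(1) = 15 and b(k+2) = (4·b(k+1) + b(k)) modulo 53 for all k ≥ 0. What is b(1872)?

26

We have b(0) = 26, b(1) = 15, b(2) = 33, b(3) = 41, b(4) = 38, b(5) = 34, b(6) = 15, b(7) = 41, b(8) = 20, b(9) = 15, b(10) = 27, b(11) = 17, b(12) = 42, b(13) = 26, b(14) = 40, b(15) = 27, b(16) = 42, b(17) = 36, b(18) = 27, b(19) = 38, b(20) = 20, b(21) = 12, b(22) = 15, b(23) = 19, b(24) = 38, b(25) = 12, b(26) = 33, b(27) = 38, b(28) = 26, b(29) = 36, b(30) = 11, b(31) = 27, b(32) = 13, b(33) = 26, b(34) = 11, b(35) = 17, b(36) = 26, b(37) = 15.
Since (b(36), b(37)) = (b(0), b(1)) = (26, 15) (two consecutive terms determine the rest), the sequence is periodic with period 36.
(1872 - 0) mod 36 = 0, so b(1872) = b(0) = 26.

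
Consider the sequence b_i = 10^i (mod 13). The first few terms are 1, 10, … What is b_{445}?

Listing terms: b_0 = 1, b_1 = 10, b_2 = 9, b_3 = 12, b_4 = 3, b_5 = 4, b_6 = 1.
The sequence repeats with period 6.
So b_{445} = b_{0 + ((445-0) mod 6)} = b_1 = 10.

10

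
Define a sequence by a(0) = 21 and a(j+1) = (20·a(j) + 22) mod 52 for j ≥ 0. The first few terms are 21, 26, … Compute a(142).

a(0) = 21; a(1) = 26; a(2) = 22; a(3) = 46; a(4) = 6; a(5) = 38; a(6) = 2; a(7) = 10; a(8) = 14; a(9) = 42; a(10) = 30; a(11) = 50; a(12) = 34; a(13) = 26.
Since a(13) = a(1) = 26, the sequence is eventually periodic: after a pre-period of length 1 it cycles with period 12.
For j ≥ 1, a(j) depends only on (j - 1) mod 12. (142 - 1) mod 12 = 9, so a(142) = a(10) = 30.

30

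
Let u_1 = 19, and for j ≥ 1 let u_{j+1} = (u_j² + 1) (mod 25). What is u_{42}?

5

We have u_1 = 19; u_2 = 12; u_3 = 20; u_4 = 1; u_5 = 2; u_6 = 5; u_7 = 1.
Since u_7 = u_4 = 1, the sequence is eventually periodic: after a pre-period of length 3 it cycles with period 3.
For j ≥ 4, u_j depends only on (j - 4) mod 3. (42 - 4) mod 3 = 2, so u_{42} = u_6 = 5.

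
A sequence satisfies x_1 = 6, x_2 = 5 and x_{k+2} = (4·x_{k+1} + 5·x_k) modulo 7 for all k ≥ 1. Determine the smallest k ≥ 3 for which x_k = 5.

8

x_1 = 6; x_2 = 5; x_3 = 1; x_4 = 1; x_5 = 2; x_6 = 6; x_7 = 6; x_8 = 5.
The sequence repeats with period 6.
The value 5 next appears (with k ≥ 3) at x_8.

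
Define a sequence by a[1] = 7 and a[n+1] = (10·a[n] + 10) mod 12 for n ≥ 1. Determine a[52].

10

We have a[1] = 7, a[2] = 8, a[3] = 6, a[4] = 10, a[5] = 2, a[6] = 6.
Since a[6] = a[3] = 6, the sequence is eventually periodic: after a pre-period of length 2 it cycles with period 3.
For n ≥ 3, a[n] depends only on (n - 3) mod 3. (52 - 3) mod 3 = 1, so a[52] = a[4] = 10.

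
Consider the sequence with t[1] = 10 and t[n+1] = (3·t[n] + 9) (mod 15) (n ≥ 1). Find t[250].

9

We have t[1] = 10; t[2] = 9; t[3] = 6; t[4] = 12; t[5] = 0; t[6] = 9.
Since t[6] = t[2] = 9, the sequence is eventually periodic: after a pre-period of length 1 it cycles with period 4.
For n ≥ 2, t[n] depends only on (n - 2) mod 4. (250 - 2) mod 4 = 0, so t[250] = t[2] = 9.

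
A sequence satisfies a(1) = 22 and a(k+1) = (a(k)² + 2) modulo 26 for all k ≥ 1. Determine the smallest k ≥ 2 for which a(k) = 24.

5

Listing terms: a(1) = 22,  a(2) = 18,  a(3) = 14,  a(4) = 16,  a(5) = 24,  a(6) = 6,  a(7) = 12,  a(8) = 16.
Since a(8) = a(4) = 16, the sequence is eventually periodic: after a pre-period of length 3 it cycles with period 4.
The value 24 first appears (with k ≥ 2) at a(5).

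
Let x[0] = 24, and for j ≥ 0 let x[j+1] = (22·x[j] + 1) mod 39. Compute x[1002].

24

Listing terms: x[0] = 24,  x[1] = 22,  x[2] = 17,  x[3] = 24.
Since x[3] = x[0] = 24, the sequence is periodic with period 3.
(1002 - 0) mod 3 = 0, so x[1002] = x[0] = 24.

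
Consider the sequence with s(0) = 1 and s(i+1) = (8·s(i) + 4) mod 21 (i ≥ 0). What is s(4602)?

Listing terms: s(0) = 1, s(1) = 12, s(2) = 16, s(3) = 6, s(4) = 10, s(5) = 0, s(6) = 4, s(7) = 15, s(8) = 19, s(9) = 9, s(10) = 13, s(11) = 3, s(12) = 7, s(13) = 18, s(14) = 1.
The sequence repeats with period 14.
(4602 - 0) mod 14 = 10, so s(4602) = s(10) = 13.

13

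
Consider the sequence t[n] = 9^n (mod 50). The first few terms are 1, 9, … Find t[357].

t[0] = 1,  t[1] = 9,  t[2] = 31,  t[3] = 29,  t[4] = 11,  t[5] = 49,  t[6] = 41,  t[7] = 19,  t[8] = 21,  t[9] = 39,  t[10] = 1.
Since t[10] = t[0] = 1, the sequence is periodic with period 10.
So t[357] = t[0 + ((357-0) mod 10)] = t[7] = 19.

19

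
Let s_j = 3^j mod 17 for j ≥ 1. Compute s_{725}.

5

Computing terms: s_1 = 3, s_2 = 9, s_3 = 10, s_4 = 13, s_5 = 5, s_6 = 15, s_7 = 11, s_8 = 16, s_9 = 14, s_{10} = 8, s_{11} = 7, s_{12} = 4, s_{13} = 12, s_{14} = 2, s_{15} = 6, s_{16} = 1, s_{17} = 3.
Since s_{17} = s_1 = 3, the sequence is periodic with period 16.
(725 - 1) mod 16 = 4, so s_{725} = s_5 = 5.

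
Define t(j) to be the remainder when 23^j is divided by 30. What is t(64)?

1

Computing terms: t(0) = 1,  t(1) = 23,  t(2) = 19,  t(3) = 17,  t(4) = 1.
Since t(4) = t(0) = 1, the sequence is periodic with period 4.
(64 - 0) mod 4 = 0, so t(64) = t(0) = 1.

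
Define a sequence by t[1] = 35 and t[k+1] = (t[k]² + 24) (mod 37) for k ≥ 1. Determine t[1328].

23

We have t[1] = 35, t[2] = 28, t[3] = 31, t[4] = 23, t[5] = 35.
The sequence repeats with period 4.
(1328 - 1) mod 4 = 3, so t[1328] = t[4] = 23.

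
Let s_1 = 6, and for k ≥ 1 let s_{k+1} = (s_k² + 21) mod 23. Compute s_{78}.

4

We have s_1 = 6; s_2 = 11; s_3 = 4; s_4 = 14; s_5 = 10; s_6 = 6.
The sequence repeats with period 5.
(78 - 1) mod 5 = 2, so s_{78} = s_3 = 4.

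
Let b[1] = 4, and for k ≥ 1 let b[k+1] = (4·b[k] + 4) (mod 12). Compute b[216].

Listing terms: b[1] = 4, b[2] = 8, b[3] = 0, b[4] = 4.
Since b[4] = b[1] = 4, the sequence is periodic with period 3.
So b[216] = b[1 + ((216-1) mod 3)] = b[3] = 0.

0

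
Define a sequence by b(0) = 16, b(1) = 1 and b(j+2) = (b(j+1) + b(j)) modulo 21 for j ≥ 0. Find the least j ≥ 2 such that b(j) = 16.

16

Listing terms: b(0) = 16, b(1) = 1, b(2) = 17, b(3) = 18, b(4) = 14, b(5) = 11, b(6) = 4, b(7) = 15, b(8) = 19, b(9) = 13, b(10) = 11, b(11) = 3, b(12) = 14, b(13) = 17, b(14) = 10, b(15) = 6, b(16) = 16, b(17) = 1.
The sequence repeats with period 16.
The value 16 next appears (with j ≥ 2) at b(16).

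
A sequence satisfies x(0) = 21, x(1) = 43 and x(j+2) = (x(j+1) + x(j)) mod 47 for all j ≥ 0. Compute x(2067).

34

Listing terms: x(0) = 21, x(1) = 43, x(2) = 17, x(3) = 13, x(4) = 30, x(5) = 43, x(6) = 26, x(7) = 22, x(8) = 1, x(9) = 23, x(10) = 24, x(11) = 0, x(12) = 24, x(13) = 24, x(14) = 1, x(15) = 25, x(16) = 26, x(17) = 4, x(18) = 30, x(19) = 34, x(20) = 17, x(21) = 4, x(22) = 21, x(23) = 25, x(24) = 46, x(25) = 24, x(26) = 23, x(27) = 0, x(28) = 23, x(29) = 23, x(30) = 46, x(31) = 22, x(32) = 21, x(33) = 43.
Since (x(32), x(33)) = (x(0), x(1)) = (21, 43) (two consecutive terms determine the rest), the sequence is periodic with period 32.
(2067 - 0) mod 32 = 19, so x(2067) = x(19) = 34.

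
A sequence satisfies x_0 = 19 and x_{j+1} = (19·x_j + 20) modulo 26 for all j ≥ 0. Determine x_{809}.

3

Computing terms: x_0 = 19; x_1 = 17; x_2 = 5; x_3 = 11; x_4 = 21; x_5 = 3; x_6 = 25; x_7 = 1; x_8 = 13; x_9 = 7; x_{10} = 23; x_{11} = 15; x_{12} = 19.
Since x_{12} = x_0 = 19, the sequence is periodic with period 12.
So x_{809} = x_{0 + ((809-0) mod 12)} = x_5 = 3.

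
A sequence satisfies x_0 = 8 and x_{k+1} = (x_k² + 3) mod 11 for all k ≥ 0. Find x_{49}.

We have x_0 = 8, x_1 = 1, x_2 = 4, x_3 = 8.
Since x_3 = x_0 = 8, the sequence is periodic with period 3.
So x_{49} = x_{0 + ((49-0) mod 3)} = x_1 = 1.

1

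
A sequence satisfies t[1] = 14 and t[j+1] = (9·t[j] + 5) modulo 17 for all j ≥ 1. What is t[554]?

12

Listing terms: t[1] = 14, t[2] = 12, t[3] = 11, t[4] = 2, t[5] = 6, t[6] = 8, t[7] = 9, t[8] = 1, t[9] = 14.
Since t[9] = t[1] = 14, the sequence is periodic with period 8.
(554 - 1) mod 8 = 1, so t[554] = t[2] = 12.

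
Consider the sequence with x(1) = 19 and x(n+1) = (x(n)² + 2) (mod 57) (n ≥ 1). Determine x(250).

0

Computing terms: x(1) = 19,  x(2) = 21,  x(3) = 44,  x(4) = 0,  x(5) = 2,  x(6) = 6,  x(7) = 38,  x(8) = 21.
Since x(8) = x(2) = 21, the sequence is eventually periodic: after a pre-period of length 1 it cycles with period 6.
For n ≥ 2, x(n) depends only on (n - 2) mod 6. (250 - 2) mod 6 = 2, so x(250) = x(4) = 0.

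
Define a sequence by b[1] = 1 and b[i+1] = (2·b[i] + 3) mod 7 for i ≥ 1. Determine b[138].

6

Computing terms: b[1] = 1, b[2] = 5, b[3] = 6, b[4] = 1.
The sequence repeats with period 3.
(138 - 1) mod 3 = 2, so b[138] = b[3] = 6.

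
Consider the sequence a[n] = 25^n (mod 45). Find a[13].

25

a[0] = 1, a[1] = 25, a[2] = 40, a[3] = 10, a[4] = 25.
Since a[4] = a[1] = 25, the sequence is eventually periodic: after a pre-period of length 1 it cycles with period 3.
For n ≥ 1, a[n] depends only on (n - 1) mod 3. (13 - 1) mod 3 = 0, so a[13] = a[1] = 25.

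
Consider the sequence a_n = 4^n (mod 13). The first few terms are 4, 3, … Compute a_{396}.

1

a_1 = 4, a_2 = 3, a_3 = 12, a_4 = 9, a_5 = 10, a_6 = 1, a_7 = 4.
The sequence repeats with period 6.
So a_{396} = a_{1 + ((396-1) mod 6)} = a_6 = 1.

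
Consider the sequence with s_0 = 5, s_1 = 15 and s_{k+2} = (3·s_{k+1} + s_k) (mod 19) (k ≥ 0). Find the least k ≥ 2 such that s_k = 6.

Computing terms: s_0 = 5, s_1 = 15, s_2 = 12, s_3 = 13, s_4 = 13, s_5 = 14, s_6 = 17, s_7 = 8, s_8 = 3, s_9 = 17, s_{10} = 16, s_{11} = 8, s_{12} = 2, s_{13} = 14, s_{14} = 6, s_{15} = 13, s_{16} = 7, s_{17} = 15, s_{18} = 14, s_{19} = 0, s_{20} = 14, s_{21} = 4, s_{22} = 7, s_{23} = 6, s_{24} = 6, s_{25} = 5, s_{26} = 2, s_{27} = 11, s_{28} = 16, s_{29} = 2, s_{30} = 3, s_{31} = 11, s_{32} = 17, s_{33} = 5, s_{34} = 13, s_{35} = 6, s_{36} = 12, s_{37} = 4, s_{38} = 5, s_{39} = 0, s_{40} = 5, s_{41} = 15.
The sequence repeats with period 40.
The value 6 first appears (with k ≥ 2) at s_{14}.

14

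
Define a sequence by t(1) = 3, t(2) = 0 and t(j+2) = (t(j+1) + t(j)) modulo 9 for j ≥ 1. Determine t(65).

3

Computing terms: t(1) = 3,  t(2) = 0,  t(3) = 3,  t(4) = 3,  t(5) = 6,  t(6) = 0,  t(7) = 6,  t(8) = 6,  t(9) = 3,  t(10) = 0.
Since (t(9), t(10)) = (t(1), t(2)) = (3, 0) (two consecutive terms determine the rest), the sequence is periodic with period 8.
(65 - 1) mod 8 = 0, so t(65) = t(1) = 3.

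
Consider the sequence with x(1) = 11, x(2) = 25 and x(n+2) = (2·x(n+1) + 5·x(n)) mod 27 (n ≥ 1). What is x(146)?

25

Listing terms: x(1) = 11; x(2) = 25; x(3) = 24; x(4) = 11; x(5) = 7; x(6) = 15; x(7) = 11; x(8) = 16; x(9) = 6; x(10) = 11; x(11) = 25.
The sequence repeats with period 9.
(146 - 1) mod 9 = 1, so x(146) = x(2) = 25.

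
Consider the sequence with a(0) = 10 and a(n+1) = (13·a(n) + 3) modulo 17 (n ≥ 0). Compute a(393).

We have a(0) = 10, a(1) = 14, a(2) = 15, a(3) = 11, a(4) = 10.
Since a(4) = a(0) = 10, the sequence is periodic with period 4.
(393 - 0) mod 4 = 1, so a(393) = a(1) = 14.

14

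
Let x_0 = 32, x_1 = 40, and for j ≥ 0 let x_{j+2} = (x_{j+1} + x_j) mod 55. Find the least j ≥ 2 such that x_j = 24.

18

Computing terms: x_0 = 32; x_1 = 40; x_2 = 17; x_3 = 2; x_4 = 19; x_5 = 21; x_6 = 40; x_7 = 6; x_8 = 46; x_9 = 52; x_{10} = 43; x_{11} = 40; x_{12} = 28; x_{13} = 13; x_{14} = 41; x_{15} = 54; x_{16} = 40; x_{17} = 39; x_{18} = 24; x_{19} = 8; x_{20} = 32; x_{21} = 40.
Since (x_{20}, x_{21}) = (x_0, x_1) = (32, 40) (two consecutive terms determine the rest), the sequence is periodic with period 20.
The value 24 first appears (with j ≥ 2) at x_{18}.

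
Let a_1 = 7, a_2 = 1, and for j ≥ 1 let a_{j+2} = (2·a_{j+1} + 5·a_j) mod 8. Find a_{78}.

1

Computing terms: a_1 = 7,  a_2 = 1,  a_3 = 5,  a_4 = 7,  a_5 = 7,  a_6 = 1.
Since (a_5, a_6) = (a_1, a_2) = (7, 1) (two consecutive terms determine the rest), the sequence is periodic with period 4.
(78 - 1) mod 4 = 1, so a_{78} = a_2 = 1.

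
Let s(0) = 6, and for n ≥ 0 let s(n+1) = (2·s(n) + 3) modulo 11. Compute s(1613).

3

Listing terms: s(0) = 6; s(1) = 4; s(2) = 0; s(3) = 3; s(4) = 9; s(5) = 10; s(6) = 1; s(7) = 5; s(8) = 2; s(9) = 7; s(10) = 6.
Since s(10) = s(0) = 6, the sequence is periodic with period 10.
(1613 - 0) mod 10 = 3, so s(1613) = s(3) = 3.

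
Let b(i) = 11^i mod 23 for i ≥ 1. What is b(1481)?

b(1) = 11; b(2) = 6; b(3) = 20; b(4) = 13; b(5) = 5; b(6) = 9; b(7) = 7; b(8) = 8; b(9) = 19; b(10) = 2; b(11) = 22; b(12) = 12; b(13) = 17; b(14) = 3; b(15) = 10; b(16) = 18; b(17) = 14; b(18) = 16; b(19) = 15; b(20) = 4; b(21) = 21; b(22) = 1; b(23) = 11.
The sequence repeats with period 22.
So b(1481) = b(1 + ((1481-1) mod 22)) = b(7) = 7.

7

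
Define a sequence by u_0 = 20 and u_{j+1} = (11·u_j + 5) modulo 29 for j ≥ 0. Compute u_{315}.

Listing terms: u_0 = 20, u_1 = 22, u_2 = 15, u_3 = 25, u_4 = 19, u_5 = 11, u_6 = 10, u_7 = 28, u_8 = 23, u_9 = 26, u_{10} = 1, u_{11} = 16, u_{12} = 7, u_{13} = 24, u_{14} = 8, u_{15} = 6, u_{16} = 13, u_{17} = 3, u_{18} = 9, u_{19} = 17, u_{20} = 18, u_{21} = 0, u_{22} = 5, u_{23} = 2, u_{24} = 27, u_{25} = 12, u_{26} = 21, u_{27} = 4, u_{28} = 20.
Since u_{28} = u_0 = 20, the sequence is periodic with period 28.
So u_{315} = u_{0 + ((315-0) mod 28)} = u_7 = 28.

28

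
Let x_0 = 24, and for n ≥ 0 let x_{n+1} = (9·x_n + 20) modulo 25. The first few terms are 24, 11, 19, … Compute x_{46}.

9

Computing terms: x_0 = 24,  x_1 = 11,  x_2 = 19,  x_3 = 16,  x_4 = 14,  x_5 = 21,  x_6 = 9,  x_7 = 1,  x_8 = 4,  x_9 = 6,  x_{10} = 24.
The sequence repeats with period 10.
So x_{46} = x_{0 + ((46-0) mod 10)} = x_6 = 9.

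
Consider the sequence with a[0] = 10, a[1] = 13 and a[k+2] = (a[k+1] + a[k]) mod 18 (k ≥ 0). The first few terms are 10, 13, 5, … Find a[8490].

We have a[0] = 10,  a[1] = 13,  a[2] = 5,  a[3] = 0,  a[4] = 5,  a[5] = 5,  a[6] = 10,  a[7] = 15,  a[8] = 7,  a[9] = 4,  a[10] = 11,  a[11] = 15,  a[12] = 8,  a[13] = 5,  a[14] = 13,  a[15] = 0,  a[16] = 13,  a[17] = 13,  a[18] = 8,  a[19] = 3,  a[20] = 11,  a[21] = 14,  a[22] = 7,  a[23] = 3,  a[24] = 10,  a[25] = 13.
Since (a[24], a[25]) = (a[0], a[1]) = (10, 13) (two consecutive terms determine the rest), the sequence is periodic with period 24.
(8490 - 0) mod 24 = 18, so a[8490] = a[18] = 8.

8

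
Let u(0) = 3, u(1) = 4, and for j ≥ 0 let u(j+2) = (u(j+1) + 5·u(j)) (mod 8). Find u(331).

We have u(0) = 3; u(1) = 4; u(2) = 3; u(3) = 7; u(4) = 6; u(5) = 1; u(6) = 7; u(7) = 4; u(8) = 7; u(9) = 3; u(10) = 6; u(11) = 5; u(12) = 3; u(13) = 4.
The sequence repeats with period 12.
So u(331) = u(0 + ((331-0) mod 12)) = u(7) = 4.

4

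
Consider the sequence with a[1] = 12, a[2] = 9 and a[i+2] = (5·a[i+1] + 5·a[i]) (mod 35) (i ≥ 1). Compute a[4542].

a[1] = 12, a[2] = 9, a[3] = 0, a[4] = 10, a[5] = 15, a[6] = 20, a[7] = 0, a[8] = 30, a[9] = 10, a[10] = 25, a[11] = 0, a[12] = 20, a[13] = 30, a[14] = 5, a[15] = 0, a[16] = 25, a[17] = 20, a[18] = 15, a[19] = 0, a[20] = 5, a[21] = 25, a[22] = 10, a[23] = 0, a[24] = 15, a[25] = 5, a[26] = 30, a[27] = 0, a[28] = 10.
Since (a[27], a[28]) = (a[3], a[4]) = (0, 10) (two consecutive terms determine the rest), the sequence is eventually periodic: after a pre-period of length 2 it cycles with period 24.
For i ≥ 3, a[i] depends only on (i - 3) mod 24. (4542 - 3) mod 24 = 3, so a[4542] = a[6] = 20.

20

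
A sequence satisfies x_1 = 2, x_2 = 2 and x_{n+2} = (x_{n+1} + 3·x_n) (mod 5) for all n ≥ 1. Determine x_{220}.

Listing terms: x_1 = 2, x_2 = 2, x_3 = 3, x_4 = 4, x_5 = 3, x_6 = 0, x_7 = 4, x_8 = 4, x_9 = 1, x_{10} = 3, x_{11} = 1, x_{12} = 0, x_{13} = 3, x_{14} = 3, x_{15} = 2, x_{16} = 1, x_{17} = 2, x_{18} = 0, x_{19} = 1, x_{20} = 1, x_{21} = 4, x_{22} = 2, x_{23} = 4, x_{24} = 0, x_{25} = 2, x_{26} = 2.
Since (x_{25}, x_{26}) = (x_1, x_2) = (2, 2) (two consecutive terms determine the rest), the sequence is periodic with period 24.
(220 - 1) mod 24 = 3, so x_{220} = x_4 = 4.

4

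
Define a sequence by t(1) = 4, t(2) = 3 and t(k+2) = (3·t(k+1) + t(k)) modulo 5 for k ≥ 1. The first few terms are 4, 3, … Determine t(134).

3

We have t(1) = 4; t(2) = 3; t(3) = 3; t(4) = 2; t(5) = 4; t(6) = 4; t(7) = 1; t(8) = 2; t(9) = 2; t(10) = 3; t(11) = 1; t(12) = 1; t(13) = 4; t(14) = 3.
The sequence repeats with period 12.
(134 - 1) mod 12 = 1, so t(134) = t(2) = 3.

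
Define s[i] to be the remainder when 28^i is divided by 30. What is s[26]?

4

We have s[1] = 28, s[2] = 4, s[3] = 22, s[4] = 16, s[5] = 28.
Since s[5] = s[1] = 28, the sequence is periodic with period 4.
So s[26] = s[1 + ((26-1) mod 4)] = s[2] = 4.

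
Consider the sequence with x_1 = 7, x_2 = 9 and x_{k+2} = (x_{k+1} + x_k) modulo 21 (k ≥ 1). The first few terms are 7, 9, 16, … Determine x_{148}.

Listing terms: x_1 = 7, x_2 = 9, x_3 = 16, x_4 = 4, x_5 = 20, x_6 = 3, x_7 = 2, x_8 = 5, x_9 = 7, x_{10} = 12, x_{11} = 19, x_{12} = 10, x_{13} = 8, x_{14} = 18, x_{15} = 5, x_{16} = 2, x_{17} = 7, x_{18} = 9.
Since (x_{17}, x_{18}) = (x_1, x_2) = (7, 9) (two consecutive terms determine the rest), the sequence is periodic with period 16.
So x_{148} = x_{1 + ((148-1) mod 16)} = x_4 = 4.

4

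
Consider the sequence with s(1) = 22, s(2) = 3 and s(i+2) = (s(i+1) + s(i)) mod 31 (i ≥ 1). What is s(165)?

26

Computing terms: s(1) = 22; s(2) = 3; s(3) = 25; s(4) = 28; s(5) = 22; s(6) = 19; s(7) = 10; s(8) = 29; s(9) = 8; s(10) = 6; s(11) = 14; s(12) = 20; s(13) = 3; s(14) = 23; s(15) = 26; s(16) = 18; s(17) = 13; s(18) = 0; s(19) = 13; s(20) = 13; s(21) = 26; s(22) = 8; s(23) = 3; s(24) = 11; s(25) = 14; s(26) = 25; s(27) = 8; s(28) = 2; s(29) = 10; s(30) = 12; s(31) = 22; s(32) = 3.
Since (s(31), s(32)) = (s(1), s(2)) = (22, 3) (two consecutive terms determine the rest), the sequence is periodic with period 30.
(165 - 1) mod 30 = 14, so s(165) = s(15) = 26.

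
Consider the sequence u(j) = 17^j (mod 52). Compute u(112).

u(1) = 17; u(2) = 29; u(3) = 25; u(4) = 9; u(5) = 49; u(6) = 1; u(7) = 17.
Since u(7) = u(1) = 17, the sequence is periodic with period 6.
(112 - 1) mod 6 = 3, so u(112) = u(4) = 9.

9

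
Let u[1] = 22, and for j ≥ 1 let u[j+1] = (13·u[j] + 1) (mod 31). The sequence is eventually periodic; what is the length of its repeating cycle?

30

u[1] = 22, u[2] = 8, u[3] = 12, u[4] = 2, u[5] = 27, u[6] = 11, u[7] = 20, u[8] = 13, u[9] = 15, u[10] = 10, u[11] = 7, u[12] = 30, u[13] = 19, u[14] = 0, u[15] = 1, u[16] = 14, u[17] = 28, u[18] = 24, u[19] = 3, u[20] = 9, u[21] = 25, u[22] = 16, u[23] = 23, u[24] = 21, u[25] = 26, u[26] = 29, u[27] = 6, u[28] = 17, u[29] = 5, u[30] = 4, u[31] = 22.
The sequence repeats with period 30.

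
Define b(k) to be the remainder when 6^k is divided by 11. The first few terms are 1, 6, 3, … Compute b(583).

Listing terms: b(0) = 1; b(1) = 6; b(2) = 3; b(3) = 7; b(4) = 9; b(5) = 10; b(6) = 5; b(7) = 8; b(8) = 4; b(9) = 2; b(10) = 1.
The sequence repeats with period 10.
So b(583) = b(0 + ((583-0) mod 10)) = b(3) = 7.

7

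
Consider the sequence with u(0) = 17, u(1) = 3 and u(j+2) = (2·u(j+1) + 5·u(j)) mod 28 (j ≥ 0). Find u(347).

9

Computing terms: u(0) = 17,  u(1) = 3,  u(2) = 7,  u(3) = 1,  u(4) = 9,  u(5) = 23,  u(6) = 7,  u(7) = 17,  u(8) = 13,  u(9) = 27,  u(10) = 7,  u(11) = 9,  u(12) = 25,  u(13) = 11,  u(14) = 7,  u(15) = 13,  u(16) = 5,  u(17) = 19,  u(18) = 7,  u(19) = 25,  u(20) = 1,  u(21) = 15,  u(22) = 7,  u(23) = 5,  u(24) = 17,  u(25) = 3.
Since (u(24), u(25)) = (u(0), u(1)) = (17, 3) (two consecutive terms determine the rest), the sequence is periodic with period 24.
(347 - 0) mod 24 = 11, so u(347) = u(11) = 9.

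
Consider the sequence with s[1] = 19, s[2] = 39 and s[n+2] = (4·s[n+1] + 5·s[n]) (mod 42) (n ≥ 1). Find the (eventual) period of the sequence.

6

Listing terms: s[1] = 19, s[2] = 39, s[3] = 41, s[4] = 23, s[5] = 3, s[6] = 1, s[7] = 19, s[8] = 39.
Since (s[7], s[8]) = (s[1], s[2]) = (19, 39) (two consecutive terms determine the rest), the sequence is periodic with period 6.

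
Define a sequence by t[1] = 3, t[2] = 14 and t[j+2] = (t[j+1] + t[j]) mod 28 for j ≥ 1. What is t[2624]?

18

t[1] = 3; t[2] = 14; t[3] = 17; t[4] = 3; t[5] = 20; t[6] = 23; t[7] = 15; t[8] = 10; t[9] = 25; t[10] = 7; t[11] = 4; t[12] = 11; t[13] = 15; t[14] = 26; t[15] = 13; t[16] = 11; t[17] = 24; t[18] = 7; t[19] = 3; t[20] = 10; t[21] = 13; t[22] = 23; t[23] = 8; t[24] = 3; t[25] = 11; t[26] = 14; t[27] = 25; t[28] = 11; t[29] = 8; t[30] = 19; t[31] = 27; t[32] = 18; t[33] = 17; t[34] = 7; t[35] = 24; t[36] = 3; t[37] = 27; t[38] = 2; t[39] = 1; t[40] = 3; t[41] = 4; t[42] = 7; t[43] = 11; t[44] = 18; t[45] = 1; t[46] = 19; t[47] = 20; t[48] = 11; t[49] = 3; t[50] = 14.
Since (t[49], t[50]) = (t[1], t[2]) = (3, 14) (two consecutive terms determine the rest), the sequence is periodic with period 48.
So t[2624] = t[1 + ((2624-1) mod 48)] = t[32] = 18.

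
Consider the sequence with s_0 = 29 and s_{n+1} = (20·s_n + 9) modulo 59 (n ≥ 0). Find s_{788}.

41

s_0 = 29; s_1 = 58; s_2 = 48; s_3 = 25; s_4 = 37; s_5 = 41; s_6 = 3; s_7 = 10; s_8 = 32; s_9 = 0; s_{10} = 9; s_{11} = 12; s_{12} = 13; s_{13} = 33; s_{14} = 20; s_{15} = 55; s_{16} = 47; s_{17} = 5; s_{18} = 50; s_{19} = 6; s_{20} = 11; s_{21} = 52; s_{22} = 46; s_{23} = 44; s_{24} = 4; s_{25} = 30; s_{26} = 19; s_{27} = 35; s_{28} = 1; s_{29} = 29.
The sequence repeats with period 29.
(788 - 0) mod 29 = 5, so s_{788} = s_5 = 41.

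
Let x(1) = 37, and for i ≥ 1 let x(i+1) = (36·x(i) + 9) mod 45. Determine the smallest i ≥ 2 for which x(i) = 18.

We have x(1) = 37; x(2) = 36; x(3) = 0; x(4) = 9; x(5) = 18; x(6) = 27; x(7) = 36.
Since x(7) = x(2) = 36, the sequence is eventually periodic: after a pre-period of length 1 it cycles with period 5.
The value 18 first appears (with i ≥ 2) at x(5).

5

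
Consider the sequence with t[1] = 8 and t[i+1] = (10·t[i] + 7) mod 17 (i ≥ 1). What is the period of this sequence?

16

Computing terms: t[1] = 8; t[2] = 2; t[3] = 10; t[4] = 5; t[5] = 6; t[6] = 16; t[7] = 14; t[8] = 11; t[9] = 15; t[10] = 4; t[11] = 13; t[12] = 1; t[13] = 0; t[14] = 7; t[15] = 9; t[16] = 12; t[17] = 8.
Since t[17] = t[1] = 8, the sequence is periodic with period 16.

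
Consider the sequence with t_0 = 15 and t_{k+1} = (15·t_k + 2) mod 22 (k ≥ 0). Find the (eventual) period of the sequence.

We have t_0 = 15,  t_1 = 7,  t_2 = 19,  t_3 = 1,  t_4 = 17,  t_5 = 15.
Since t_5 = t_0 = 15, the sequence is periodic with period 5.

5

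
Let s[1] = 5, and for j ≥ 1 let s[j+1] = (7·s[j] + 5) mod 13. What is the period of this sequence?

Listing terms: s[1] = 5,  s[2] = 1,  s[3] = 12,  s[4] = 11,  s[5] = 4,  s[6] = 7,  s[7] = 2,  s[8] = 6,  s[9] = 8,  s[10] = 9,  s[11] = 3,  s[12] = 0,  s[13] = 5.
The sequence repeats with period 12.

12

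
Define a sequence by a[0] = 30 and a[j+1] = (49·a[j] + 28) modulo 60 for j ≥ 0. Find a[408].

30

We have a[0] = 30,  a[1] = 58,  a[2] = 50,  a[3] = 18,  a[4] = 10,  a[5] = 38,  a[6] = 30.
The sequence repeats with period 6.
(408 - 0) mod 6 = 0, so a[408] = a[0] = 30.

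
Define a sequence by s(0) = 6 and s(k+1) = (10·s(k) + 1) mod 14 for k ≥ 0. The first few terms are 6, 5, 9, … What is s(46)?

1

We have s(0) = 6; s(1) = 5; s(2) = 9; s(3) = 7; s(4) = 1; s(5) = 11; s(6) = 13; s(7) = 5.
Since s(7) = s(1) = 5, the sequence is eventually periodic: after a pre-period of length 1 it cycles with period 6.
For k ≥ 1, s(k) depends only on (k - 1) mod 6. (46 - 1) mod 6 = 3, so s(46) = s(4) = 1.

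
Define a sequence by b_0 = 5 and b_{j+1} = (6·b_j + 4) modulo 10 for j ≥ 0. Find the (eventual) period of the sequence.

5

b_0 = 5,  b_1 = 4,  b_2 = 8,  b_3 = 2,  b_4 = 6,  b_5 = 0,  b_6 = 4.
Since b_6 = b_1 = 4, the sequence is eventually periodic: after a pre-period of length 1 it cycles with period 5.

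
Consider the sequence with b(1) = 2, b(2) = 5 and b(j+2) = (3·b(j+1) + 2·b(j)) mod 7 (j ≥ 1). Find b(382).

We have b(1) = 2; b(2) = 5; b(3) = 5; b(4) = 4; b(5) = 1; b(6) = 4; b(7) = 0; b(8) = 1; b(9) = 3; b(10) = 4; b(11) = 4; b(12) = 6; b(13) = 5; b(14) = 6; b(15) = 0; b(16) = 5; b(17) = 1; b(18) = 6; b(19) = 6; b(20) = 2; b(21) = 4; b(22) = 2; b(23) = 0; b(24) = 4; b(25) = 5; b(26) = 2; b(27) = 2; b(28) = 3; b(29) = 6; b(30) = 3; b(31) = 0; b(32) = 6; b(33) = 4; b(34) = 3; b(35) = 3; b(36) = 1; b(37) = 2; b(38) = 1; b(39) = 0; b(40) = 2; b(41) = 6; b(42) = 1; b(43) = 1; b(44) = 5; b(45) = 3; b(46) = 5; b(47) = 0; b(48) = 3; b(49) = 2; b(50) = 5.
Since (b(49), b(50)) = (b(1), b(2)) = (2, 5) (two consecutive terms determine the rest), the sequence is periodic with period 48.
So b(382) = b(1 + ((382-1) mod 48)) = b(46) = 5.

5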